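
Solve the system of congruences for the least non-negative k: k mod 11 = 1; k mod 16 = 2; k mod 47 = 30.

2850

The moduli are pairwise coprime; N = 11·16·47 = 8272.
N/11 = 752; 752 ≡ 4 (mod 11); 4·3 ≡ 1, so inverse 3.
N/16 = 517; 517 ≡ 5 (mod 16); 5·13 ≡ 1, so inverse 13.
N/47 = 176; 176 ≡ 35 (mod 47); 35·43 ≡ 1, so inverse 43.
k ≡ 1·752·3 + 2·517·13 + 30·176·43 = 242738.
242738 mod 8272 = 2850.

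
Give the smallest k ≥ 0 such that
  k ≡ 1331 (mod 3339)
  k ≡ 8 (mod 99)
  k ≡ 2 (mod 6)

gcd(3339, 99) = 9 and 9 | (8 − 1331), so the pair is consistent; merging gives k ≡ 18026 (mod 36729), where 36729 = lcm(3339, 99).
gcd(36729, 6) = 3 and 3 | (2 − 18026), so the pair is consistent; merging gives k ≡ 18026 (mod 73458), where 73458 = lcm(36729, 6).
The solution is unique modulo lcm(3339, 99, 6) = 73458.

18026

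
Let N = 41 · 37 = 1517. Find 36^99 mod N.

Mod 41: 36 ≡ 36; by Fermat, exponent reduces to 99 mod 40 = 19; 36^19 ≡ 8 (mod 41).
Mod 37: 36 ≡ 36; by Fermat, exponent reduces to 99 mod 36 = 27; 36^27 ≡ 36 (mod 37).
Combine by CRT: x ≡ 8 (mod 41), x ≡ 36 (mod 37) ⇒ x ≡ 295 (mod 1517).

295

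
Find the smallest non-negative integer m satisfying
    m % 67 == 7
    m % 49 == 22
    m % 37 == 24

95817

From m ≡ 7 (mod 67) write m = 7 + 67t. Substituting into m ≡ 22 (mod 49) gives 67t ≡ 15 (mod 49), and since 18⁻¹ ≡ 30 (mod 49), t ≡ 9. Hence m ≡ 7 + 67·9 = 610 (mod 3283).
From m ≡ 610 (mod 3283) write m = 610 + 3283t. Substituting into m ≡ 24 (mod 37) gives 3283t ≡ 6 (mod 37), and since 27⁻¹ ≡ 11 (mod 37), t ≡ 29. Hence m ≡ 610 + 3283·29 = 95817 (mod 121471).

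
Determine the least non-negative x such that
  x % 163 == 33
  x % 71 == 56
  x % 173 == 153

From x ≡ 33 (mod 163) write x = 33 + 163t. Substituting into x ≡ 56 (mod 71) gives 163t ≡ 23 (mod 71), and since 21⁻¹ ≡ 44 (mod 71), t ≡ 18. Hence x ≡ 33 + 163·18 = 2967 (mod 11573).
From x ≡ 2967 (mod 11573) write x = 2967 + 11573t. Substituting into x ≡ 153 (mod 173) gives 11573t ≡ 127 (mod 173), and since 155⁻¹ ≡ 48 (mod 173), t ≡ 41. Hence x ≡ 2967 + 11573·41 = 477460 (mod 2002129).

477460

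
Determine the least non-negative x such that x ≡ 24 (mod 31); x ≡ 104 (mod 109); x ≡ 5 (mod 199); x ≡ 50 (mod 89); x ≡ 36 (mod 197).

From x ≡ 24 (mod 31) write x = 24 + 31t. Substituting into x ≡ 104 (mod 109) gives 31t ≡ 80 (mod 109), and since 31⁻¹ ≡ 102 (mod 109), t ≡ 94. Hence x ≡ 24 + 31·94 = 2938 (mod 3379).
From x ≡ 2938 (mod 3379) write x = 2938 + 3379t. Substituting into x ≡ 5 (mod 199) gives 3379t ≡ 52 (mod 199), and since 195⁻¹ ≡ 149 (mod 199), t ≡ 186. Hence x ≡ 2938 + 3379·186 = 631432 (mod 672421).
From x ≡ 631432 (mod 672421) write x = 631432 + 672421t. Substituting into x ≡ 50 (mod 89) gives 672421t ≡ 73 (mod 89), and since 26⁻¹ ≡ 24 (mod 89), t ≡ 61. Hence x ≡ 631432 + 672421·61 = 41649113 (mod 59845469).
From x ≡ 41649113 (mod 59845469) write x = 41649113 + 59845469t. Substituting into x ≡ 36 (mod 197) gives 59845469t ≡ 72 (mod 197), and since 21⁻¹ ≡ 122 (mod 197), t ≡ 116. Hence x ≡ 41649113 + 59845469·116 = 6983723517 (mod 11789557393).

6983723517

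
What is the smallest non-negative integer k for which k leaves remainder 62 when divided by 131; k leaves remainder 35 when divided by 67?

1241

From k ≡ 62 (mod 131) write k = 62 + 131t. Substituting into k ≡ 35 (mod 67) gives 131t ≡ 40 (mod 67), and since 64⁻¹ ≡ 22 (mod 67), t ≡ 9. Hence k ≡ 62 + 131·9 = 1241 (mod 8777).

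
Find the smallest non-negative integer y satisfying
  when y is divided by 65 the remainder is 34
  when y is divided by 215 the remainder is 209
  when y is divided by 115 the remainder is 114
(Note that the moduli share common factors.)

Combine the congruences pairwise.
gcd(65, 215) = 5 and 5 | (209 − 34), so the pair is consistent; merging gives y ≡ 424 (mod 2795), where 2795 = lcm(65, 215).
gcd(2795, 115) = 5 and 5 | (114 − 424), so the pair is consistent; merging gives y ≡ 3219 (mod 64285), where 64285 = lcm(2795, 115).
The solution is unique modulo lcm(65, 215, 115) = 64285.

3219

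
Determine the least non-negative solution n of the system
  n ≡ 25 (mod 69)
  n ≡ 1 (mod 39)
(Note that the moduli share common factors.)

508

gcd(69, 39) = 3 and 3 | (1 − 25), so the pair is consistent; merging gives n ≡ 508 (mod 897), where 897 = lcm(69, 39).
The solution is unique modulo lcm(69, 39) = 897.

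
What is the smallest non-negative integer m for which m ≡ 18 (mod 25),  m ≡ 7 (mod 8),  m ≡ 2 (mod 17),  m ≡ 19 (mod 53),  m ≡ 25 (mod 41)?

4796943

The moduli are pairwise coprime; N = 25·8·17·53·41 = 7388200.
N/25 = 295528; 295528 ≡ 3 (mod 25); 3·17 ≡ 1, so inverse 17.
N/8 = 923525; 923525 ≡ 5 (mod 8); 5·5 ≡ 1, so inverse 5.
N/17 = 434600; 434600 ≡ 12 (mod 17); 12·10 ≡ 1, so inverse 10.
N/53 = 139400; 139400 ≡ 10 (mod 53); 10·16 ≡ 1, so inverse 16.
N/41 = 180200; 180200 ≡ 5 (mod 41); 5·33 ≡ 1, so inverse 33.
m ≡ 18·295528·17 + 7·923525·5 + 2·434600·10 + 19·139400·16 + 25·180200·33 = 322489543.
322489543 mod 7388200 = 4796943.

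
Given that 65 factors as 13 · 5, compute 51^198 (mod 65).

1

Mod 13: 51 ≡ 12; by Fermat, exponent reduces to 198 mod 12 = 6; 12^6 ≡ 1 (mod 13).
Mod 5: 51 ≡ 1; by Fermat, exponent reduces to 198 mod 4 = 2; 1^2 ≡ 1 (mod 5).
Combine by CRT: x ≡ 1 (mod 13), x ≡ 1 (mod 5) ⇒ x ≡ 1 (mod 65).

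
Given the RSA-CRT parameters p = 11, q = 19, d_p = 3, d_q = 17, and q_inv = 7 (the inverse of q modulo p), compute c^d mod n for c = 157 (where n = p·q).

m₁ = c^(d_p) mod p: c ≡ 3 (mod 11), and 3^3 mod 11 = 5.
m₂ = c^(d_q) mod q: c ≡ 5 (mod 19), and 5^17 mod 19 = 4.
h = q_inv·(m₁ − m₂) mod p = 7·(5 − 4) mod 11 = 7.
m = m₂ + h·q = 4 + 7·19 = 137.

137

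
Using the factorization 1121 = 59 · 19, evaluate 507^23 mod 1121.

Mod 59: 507 ≡ 35; 35^23 ≡ 57 (mod 59).
Mod 19: 507 ≡ 13; by Fermat, exponent reduces to 23 mod 18 = 5; 13^5 ≡ 14 (mod 19).
Combine by CRT: x ≡ 57 (mod 59), x ≡ 14 (mod 19) ⇒ x ≡ 470 (mod 1121).

470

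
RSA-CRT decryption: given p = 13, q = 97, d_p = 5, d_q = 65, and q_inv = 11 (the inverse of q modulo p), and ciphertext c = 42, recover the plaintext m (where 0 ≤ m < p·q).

m₁ = c^(d_p) mod p: c ≡ 3 (mod 13), and 3^5 mod 13 = 9.
m₂ = c^(d_q) mod q: c ≡ 42 (mod 97), and 42^65 mod 97 = 42.
h = q_inv·(m₁ − m₂) mod p = 11·(9 − 42) mod 13 = 1.
m = m₂ + h·q = 42 + 1·97 = 139.

139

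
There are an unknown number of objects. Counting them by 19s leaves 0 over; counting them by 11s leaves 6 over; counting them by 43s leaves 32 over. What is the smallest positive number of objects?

From N ≡ 0 (mod 19) write N = 0 + 19t. Substituting into N ≡ 6 (mod 11) gives 19t ≡ 6 (mod 11), and since 8⁻¹ ≡ 7 (mod 11), t ≡ 9. Hence N ≡ 0 + 19·9 = 171 (mod 209).
From N ≡ 171 (mod 209) write N = 171 + 209t. Substituting into N ≡ 32 (mod 43) gives 209t ≡ 33 (mod 43), and since 37⁻¹ ≡ 7 (mod 43), t ≡ 16. Hence N ≡ 171 + 209·16 = 3515 (mod 8987).

3515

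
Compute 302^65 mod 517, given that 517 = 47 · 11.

Mod 47: 302 ≡ 20; by Fermat, exponent reduces to 65 mod 46 = 19; 20^19 ≡ 43 (mod 47).
Mod 11: 302 ≡ 5; by Fermat, exponent reduces to 65 mod 10 = 5; 5^5 ≡ 1 (mod 11).
Combine by CRT: x ≡ 43 (mod 47), x ≡ 1 (mod 11) ⇒ x ≡ 419 (mod 517).

419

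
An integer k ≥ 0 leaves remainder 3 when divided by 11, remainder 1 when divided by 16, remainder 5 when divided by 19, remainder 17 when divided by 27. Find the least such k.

The moduli are pairwise coprime; N = 11·16·19·27 = 90288.
N/11 = 8208; 8208 ≡ 2 (mod 11); 2·6 ≡ 1, so inverse 6.
N/16 = 5643; 5643 ≡ 11 (mod 16); 11·3 ≡ 1, so inverse 3.
N/19 = 4752; 4752 ≡ 2 (mod 19); 2·10 ≡ 1, so inverse 10.
N/27 = 3344; 3344 ≡ 23 (mod 27); 23·20 ≡ 1, so inverse 20.
k ≡ 3·8208·6 + 1·5643·3 + 5·4752·10 + 17·3344·20 = 1539233.
1539233 mod 90288 = 4337.

4337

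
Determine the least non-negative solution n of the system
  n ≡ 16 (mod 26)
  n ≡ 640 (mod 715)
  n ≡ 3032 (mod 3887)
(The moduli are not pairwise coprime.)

gcd(26, 715) = 13 and 13 | (640 − 16), so the pair is consistent; merging gives n ≡ 640 (mod 1430), where 1430 = lcm(26, 715).
gcd(1430, 3887) = 13 and 13 | (3032 − 640), so the pair is consistent; merging gives n ≡ 329540 (mod 427570), where 427570 = lcm(1430, 3887).
The solution is unique modulo lcm(26, 715, 3887) = 427570.

329540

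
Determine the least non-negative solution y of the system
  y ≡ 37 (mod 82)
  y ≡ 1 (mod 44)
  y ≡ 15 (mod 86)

gcd(82, 44) = 2 and 2 | (1 − 37), so the pair is consistent; merging gives y ≡ 529 (mod 1804), where 1804 = lcm(82, 44).
gcd(1804, 86) = 2 and 2 | (15 − 529), so the pair is consistent; merging gives y ≡ 76297 (mod 77572), where 77572 = lcm(1804, 86).
The solution is unique modulo lcm(82, 44, 86) = 77572.

76297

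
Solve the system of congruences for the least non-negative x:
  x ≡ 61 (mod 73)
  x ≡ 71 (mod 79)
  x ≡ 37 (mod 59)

From x ≡ 61 (mod 73) write x = 61 + 73t. Substituting into x ≡ 71 (mod 79) gives 73t ≡ 10 (mod 79), and since 73⁻¹ ≡ 13 (mod 79), t ≡ 51. Hence x ≡ 61 + 73·51 = 3784 (mod 5767).
From x ≡ 3784 (mod 5767) write x = 3784 + 5767t. Substituting into x ≡ 37 (mod 59) gives 5767t ≡ 29 (mod 59), and since 44⁻¹ ≡ 55 (mod 59), t ≡ 2. Hence x ≡ 3784 + 5767·2 = 15318 (mod 340253).

15318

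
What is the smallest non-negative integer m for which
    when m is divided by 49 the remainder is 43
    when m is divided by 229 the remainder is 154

2444

From m ≡ 43 (mod 49) write m = 43 + 49t. Substituting into m ≡ 154 (mod 229) gives 49t ≡ 111 (mod 229), and since 49⁻¹ ≡ 215 (mod 229), t ≡ 49. Hence m ≡ 43 + 49·49 = 2444 (mod 11221).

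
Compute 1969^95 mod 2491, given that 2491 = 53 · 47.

768

Mod 53: 1969 ≡ 8; by Fermat, exponent reduces to 95 mod 52 = 43; 8^43 ≡ 26 (mod 53).
Mod 47: 1969 ≡ 42; by Fermat, exponent reduces to 95 mod 46 = 3; 42^3 ≡ 16 (mod 47).
Combine by CRT: x ≡ 26 (mod 53), x ≡ 16 (mod 47) ⇒ x ≡ 768 (mod 2491).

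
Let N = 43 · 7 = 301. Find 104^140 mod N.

92

Mod 43: 104 ≡ 18; by Fermat, exponent reduces to 140 mod 42 = 14; 18^14 ≡ 6 (mod 43).
Mod 7: 104 ≡ 6; by Fermat, exponent reduces to 140 mod 6 = 2; 6^2 ≡ 1 (mod 7).
Combine by CRT: x ≡ 6 (mod 43), x ≡ 1 (mod 7) ⇒ x ≡ 92 (mod 301).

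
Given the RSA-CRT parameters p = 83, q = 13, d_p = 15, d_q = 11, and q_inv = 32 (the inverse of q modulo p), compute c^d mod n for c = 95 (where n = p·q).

m₁ = c^(d_p) mod p: c ≡ 12 (mod 83), and 12^15 mod 83 = 75.
m₂ = c^(d_q) mod q: c ≡ 4 (mod 13), and 4^11 mod 13 = 10.
h = q_inv·(m₁ − m₂) mod p = 32·(75 − 10) mod 83 = 5.
m = m₂ + h·q = 10 + 5·13 = 75.

75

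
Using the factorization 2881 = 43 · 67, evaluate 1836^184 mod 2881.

1014

Mod 43: 1836 ≡ 30; by Fermat, exponent reduces to 184 mod 42 = 16; 30^16 ≡ 25 (mod 43).
Mod 67: 1836 ≡ 27; by Fermat, exponent reduces to 184 mod 66 = 52; 27^52 ≡ 9 (mod 67).
Combine by CRT: x ≡ 25 (mod 43), x ≡ 9 (mod 67) ⇒ x ≡ 1014 (mod 2881).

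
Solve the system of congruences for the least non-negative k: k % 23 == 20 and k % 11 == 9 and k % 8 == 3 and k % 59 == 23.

35187

Combine the congruences pairwise.
From k ≡ 20 (mod 23) write k = 20 + 23t. Substituting into k ≡ 9 (mod 11) gives 23t ≡ 0 (mod 11), and since 1⁻¹ ≡ 1 (mod 11), t ≡ 0. Hence k ≡ 20 + 23·0 = 20 (mod 253).
From k ≡ 20 (mod 253) write k = 20 + 253t. Substituting into k ≡ 3 (mod 8) gives 253t ≡ 7 (mod 8), and since 5⁻¹ ≡ 5 (mod 8), t ≡ 3. Hence k ≡ 20 + 253·3 = 779 (mod 2024).
From k ≡ 779 (mod 2024) write k = 779 + 2024t. Substituting into k ≡ 23 (mod 59) gives 2024t ≡ 11 (mod 59), and since 18⁻¹ ≡ 23 (mod 59), t ≡ 17. Hence k ≡ 779 + 2024·17 = 35187 (mod 119416).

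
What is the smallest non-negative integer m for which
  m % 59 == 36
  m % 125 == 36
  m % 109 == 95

553161

The moduli are pairwise coprime; N = 59·125·109 = 803875.
N/59 = 13625; 13625 ≡ 55 (mod 59); 55·44 ≡ 1, so inverse 44.
N/125 = 6431; 6431 ≡ 56 (mod 125); 56·96 ≡ 1, so inverse 96.
N/109 = 7375; 7375 ≡ 72 (mod 109); 72·53 ≡ 1, so inverse 53.
m ≡ 36·13625·44 + 36·6431·96 + 95·7375·53 = 80940661.
80940661 mod 803875 = 553161.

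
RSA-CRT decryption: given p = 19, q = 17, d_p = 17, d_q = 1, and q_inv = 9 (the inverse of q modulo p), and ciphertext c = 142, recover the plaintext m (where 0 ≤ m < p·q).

74

m₁ = c^(d_p) mod p: c ≡ 9 (mod 19), and 9^17 mod 19 = 17.
m₂ = c^(d_q) mod q: c ≡ 6 (mod 17), and 6^1 mod 17 = 6.
h = q_inv·(m₁ − m₂) mod p = 9·(17 − 6) mod 19 = 4.
m = m₂ + h·q = 6 + 4·17 = 74.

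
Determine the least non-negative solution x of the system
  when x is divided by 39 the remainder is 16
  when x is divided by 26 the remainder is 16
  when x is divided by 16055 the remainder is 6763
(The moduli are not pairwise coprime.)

gcd(39, 26) = 13 and 13 | (16 − 16), so the pair is consistent; merging gives x ≡ 16 (mod 78), where 78 = lcm(39, 26).
gcd(78, 16055) = 13 and 13 | (6763 − 16), so the pair is consistent; merging gives x ≡ 54928 (mod 96330), where 96330 = lcm(78, 16055).
The solution is unique modulo lcm(39, 26, 16055) = 96330.

54928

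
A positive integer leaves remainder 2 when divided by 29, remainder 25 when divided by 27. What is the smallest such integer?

From n ≡ 2 (mod 29) write n = 2 + 29t. Substituting into n ≡ 25 (mod 27) gives 29t ≡ 23 (mod 27), and since 2⁻¹ ≡ 14 (mod 27), t ≡ 25. Hence n ≡ 2 + 29·25 = 727 (mod 783).

727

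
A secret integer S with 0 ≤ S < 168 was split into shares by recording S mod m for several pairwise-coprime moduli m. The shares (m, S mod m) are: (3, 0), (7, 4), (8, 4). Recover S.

60

Combine the congruences pairwise.
From S ≡ 0 (mod 3) write S = 0 + 3t. Substituting into S ≡ 4 (mod 7) gives 3t ≡ 4 (mod 7), and since 3⁻¹ ≡ 5 (mod 7), t ≡ 6. Hence S ≡ 0 + 3·6 = 18 (mod 21).
From S ≡ 18 (mod 21) write S = 18 + 21t. Substituting into S ≡ 4 (mod 8) gives 21t ≡ 2 (mod 8), and since 5⁻¹ ≡ 5 (mod 8), t ≡ 2. Hence S ≡ 18 + 21·2 = 60 (mod 168).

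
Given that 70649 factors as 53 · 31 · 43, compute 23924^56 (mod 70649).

9246

Mod 53: 23924 ≡ 21; by Fermat, exponent reduces to 56 mod 52 = 4; 21^4 ≡ 24 (mod 53).
Mod 31: 23924 ≡ 23; by Fermat, exponent reduces to 56 mod 30 = 26; 23^26 ≡ 8 (mod 31).
Mod 43: 23924 ≡ 16; by Fermat, exponent reduces to 56 mod 42 = 14; 16^14 ≡ 1 (mod 43).
Combine by CRT: x ≡ 24 (mod 53), x ≡ 8 (mod 31), x ≡ 1 (mod 43) ⇒ x ≡ 9246 (mod 70649).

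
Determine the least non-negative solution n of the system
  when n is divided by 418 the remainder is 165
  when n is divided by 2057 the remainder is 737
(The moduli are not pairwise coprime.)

Combine the congruences pairwise.
gcd(418, 2057) = 11 and 11 | (737 − 165), so the pair is consistent; merging gives n ≡ 62447 (mod 78166), where 78166 = lcm(418, 2057).
The solution is unique modulo lcm(418, 2057) = 78166.

62447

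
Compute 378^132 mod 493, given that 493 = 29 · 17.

Mod 29: 378 ≡ 1; by Fermat, exponent reduces to 132 mod 28 = 20; 1^20 ≡ 1 (mod 29).
Mod 17: 378 ≡ 4; by Fermat, exponent reduces to 132 mod 16 = 4; 4^4 ≡ 1 (mod 17).
Combine by CRT: x ≡ 1 (mod 29), x ≡ 1 (mod 17) ⇒ x ≡ 1 (mod 493).

1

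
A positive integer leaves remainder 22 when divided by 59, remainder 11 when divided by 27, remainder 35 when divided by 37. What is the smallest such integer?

31115

Combine the congruences pairwise.
From N ≡ 22 (mod 59) write N = 22 + 59t. Substituting into N ≡ 11 (mod 27) gives 59t ≡ 16 (mod 27), and since 5⁻¹ ≡ 11 (mod 27), t ≡ 14. Hence N ≡ 22 + 59·14 = 848 (mod 1593).
From N ≡ 848 (mod 1593) write N = 848 + 1593t. Substituting into N ≡ 35 (mod 37) gives 1593t ≡ 1 (mod 37), and since 2⁻¹ ≡ 19 (mod 37), t ≡ 19. Hence N ≡ 848 + 1593·19 = 31115 (mod 58941).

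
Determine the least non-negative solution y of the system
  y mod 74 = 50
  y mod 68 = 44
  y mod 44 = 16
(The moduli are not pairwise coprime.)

gcd(74, 68) = 2 and 2 | (44 − 50), so the pair is consistent; merging gives y ≡ 2492 (mod 2516), where 2516 = lcm(74, 68).
gcd(2516, 44) = 4 and 4 | (16 − 2492), so the pair is consistent; merging gives y ≡ 12556 (mod 27676), where 27676 = lcm(2516, 44).
The solution is unique modulo lcm(74, 68, 44) = 27676.

12556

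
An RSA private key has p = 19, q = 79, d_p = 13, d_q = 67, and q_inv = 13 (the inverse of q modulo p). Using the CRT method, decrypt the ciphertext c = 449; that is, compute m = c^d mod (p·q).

m₁ = c^(d_p) mod p: c ≡ 12 (mod 19), and 12^13 mod 19 = 12.
m₂ = c^(d_q) mod q: c ≡ 54 (mod 79), and 54^67 mod 79 = 3.
h = q_inv·(m₁ − m₂) mod p = 13·(12 − 3) mod 19 = 3.
m = m₂ + h·q = 3 + 3·79 = 240.

240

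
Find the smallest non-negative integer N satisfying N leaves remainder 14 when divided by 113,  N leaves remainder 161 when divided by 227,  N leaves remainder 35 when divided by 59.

351557

The moduli are pairwise coprime; M = 113·227·59 = 1513409.
M/113 = 13393; 13393 ≡ 59 (mod 113); 59·23 ≡ 1, so inverse 23.
M/227 = 6667; 6667 ≡ 84 (mod 227); 84·100 ≡ 1, so inverse 100.
M/59 = 25651; 25651 ≡ 45 (mod 59); 45·21 ≡ 1, so inverse 21.
N ≡ 14·13393·23 + 161·6667·100 + 35·25651·21 = 130504731.
130504731 mod 1513409 = 351557.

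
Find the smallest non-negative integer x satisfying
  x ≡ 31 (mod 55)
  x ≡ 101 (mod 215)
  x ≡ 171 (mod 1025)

gcd(55, 215) = 5 and 5 | (101 − 31), so the pair is consistent; merging gives x ≡ 746 (mod 2365), where 2365 = lcm(55, 215).
gcd(2365, 1025) = 5 and 5 | (171 − 746), so the pair is consistent; merging gives x ≡ 142646 (mod 484825), where 484825 = lcm(2365, 1025).
The solution is unique modulo lcm(55, 215, 1025) = 484825.

142646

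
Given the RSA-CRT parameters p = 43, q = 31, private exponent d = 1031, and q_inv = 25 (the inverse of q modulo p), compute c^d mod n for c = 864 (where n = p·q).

833

d_p = d mod (p−1) = 1031 mod 42 = 23; d_q = d mod (q−1) = 11.
m₁ = c^(d_p) mod p: c ≡ 4 (mod 43), and 4^23 mod 43 = 16.
m₂ = c^(d_q) mod q: c ≡ 27 (mod 31), and 27^11 mod 31 = 27.
h = q_inv·(m₁ − m₂) mod p = 25·(16 − 27) mod 43 = 26.
m = m₂ + h·q = 27 + 26·31 = 833.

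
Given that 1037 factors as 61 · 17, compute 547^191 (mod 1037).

Mod 61: 547 ≡ 59; by Fermat, exponent reduces to 191 mod 60 = 11; 59^11 ≡ 26 (mod 61).
Mod 17: 547 ≡ 3; by Fermat, exponent reduces to 191 mod 16 = 15; 3^15 ≡ 6 (mod 17).
Combine by CRT: x ≡ 26 (mod 61), x ≡ 6 (mod 17) ⇒ x ≡ 941 (mod 1037).

941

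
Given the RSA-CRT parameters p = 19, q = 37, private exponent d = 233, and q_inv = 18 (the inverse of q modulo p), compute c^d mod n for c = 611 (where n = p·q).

146

d_p = d mod (p−1) = 233 mod 18 = 17; d_q = d mod (q−1) = 17.
m₁ = c^(d_p) mod p: c ≡ 3 (mod 19), and 3^17 mod 19 = 13.
m₂ = c^(d_q) mod q: c ≡ 19 (mod 37), and 19^17 mod 37 = 35.
h = q_inv·(m₁ − m₂) mod p = 18·(13 − 35) mod 19 = 3.
m = m₂ + h·q = 35 + 3·37 = 146.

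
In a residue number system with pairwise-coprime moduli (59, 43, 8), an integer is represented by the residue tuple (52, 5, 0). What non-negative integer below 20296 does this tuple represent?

12088

The moduli are pairwise coprime; N = 59·43·8 = 20296.
N/59 = 344; 344 ≡ 49 (mod 59); 49·53 ≡ 1, so inverse 53.
N/43 = 472; 472 ≡ 42 (mod 43); 42·42 ≡ 1, so inverse 42.
N/8 = 2537; 2537 ≡ 1 (mod 8), inverse 1.
x ≡ 52·344·53 + 5·472·42 + 0·2537·1 = 1047184.
1047184 mod 20296 = 12088.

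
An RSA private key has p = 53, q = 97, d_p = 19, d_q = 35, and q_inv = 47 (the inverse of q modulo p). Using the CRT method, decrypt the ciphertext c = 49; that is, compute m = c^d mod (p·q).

m₁ = c^(d_p) mod p: c ≡ 49 (mod 53), and 49^19 mod 53 = 15.
m₂ = c^(d_q) mod q: c ≡ 49 (mod 97), and 49^35 mod 97 = 44.
h = q_inv·(m₁ − m₂) mod p = 47·(15 − 44) mod 53 = 15.
m = m₂ + h·q = 44 + 15·97 = 1499.

1499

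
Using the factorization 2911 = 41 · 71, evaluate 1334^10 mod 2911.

Mod 41: 1334 ≡ 22; 22^10 ≡ 32 (mod 41).
Mod 71: 1334 ≡ 56; 56^10 ≡ 48 (mod 71).
Combine by CRT: x ≡ 32 (mod 41), x ≡ 48 (mod 71) ⇒ x ≡ 2533 (mod 2911).

2533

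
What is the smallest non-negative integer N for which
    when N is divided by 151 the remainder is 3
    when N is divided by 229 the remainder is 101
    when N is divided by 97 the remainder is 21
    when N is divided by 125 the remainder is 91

124274966

The moduli are pairwise coprime; M = 151·229·97·125 = 419270375.
M/151 = 2776625; 2776625 ≡ 37 (mod 151); 37·49 ≡ 1, so inverse 49.
M/229 = 1830875; 1830875 ≡ 20 (mod 229); 20·126 ≡ 1, so inverse 126.
M/97 = 4322375; 4322375 ≡ 55 (mod 97); 55·30 ≡ 1, so inverse 30.
M/125 = 3354163; 3354163 ≡ 38 (mod 125); 38·102 ≡ 1, so inverse 102.
N ≡ 3·2776625·49 + 101·1830875·126 + 21·4322375·30 + 91·3354163·102 = 57564316341.
57564316341 mod 419270375 = 124274966.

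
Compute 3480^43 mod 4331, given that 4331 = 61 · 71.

Mod 61: 3480 ≡ 3; 3^43 ≡ 27 (mod 61).
Mod 71: 3480 ≡ 1; 1^43 ≡ 1 (mod 71).
Combine by CRT: x ≡ 27 (mod 61), x ≡ 1 (mod 71) ⇒ x ≡ 1918 (mod 4331).

1918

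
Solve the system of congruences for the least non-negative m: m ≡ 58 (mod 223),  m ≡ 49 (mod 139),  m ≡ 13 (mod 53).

1174599

Combine the congruences pairwise.
From m ≡ 58 (mod 223) write m = 58 + 223t. Substituting into m ≡ 49 (mod 139) gives 223t ≡ 130 (mod 139), and since 84⁻¹ ≡ 48 (mod 139), t ≡ 124. Hence m ≡ 58 + 223·124 = 27710 (mod 30997).
From m ≡ 27710 (mod 30997) write m = 27710 + 30997t. Substituting into m ≡ 13 (mod 53) gives 30997t ≡ 22 (mod 53), and since 45⁻¹ ≡ 33 (mod 53), t ≡ 37. Hence m ≡ 27710 + 30997·37 = 1174599 (mod 1642841).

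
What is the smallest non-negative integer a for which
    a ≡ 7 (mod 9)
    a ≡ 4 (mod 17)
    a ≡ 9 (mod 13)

From a ≡ 7 (mod 9) write a = 7 + 9t. Substituting into a ≡ 4 (mod 17) gives 9t ≡ 14 (mod 17), and since 9⁻¹ ≡ 2 (mod 17), t ≡ 11. Hence a ≡ 7 + 9·11 = 106 (mod 153).
From a ≡ 106 (mod 153) write a = 106 + 153t. Substituting into a ≡ 9 (mod 13) gives 153t ≡ 7 (mod 13), and since 10⁻¹ ≡ 4 (mod 13), t ≡ 2. Hence a ≡ 106 + 153·2 = 412 (mod 1989).

412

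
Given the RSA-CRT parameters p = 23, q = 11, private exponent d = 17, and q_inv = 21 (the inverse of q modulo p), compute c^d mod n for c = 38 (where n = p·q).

d_p = d mod (p−1) = 17 mod 22 = 17; d_q = d mod (q−1) = 7.
m₁ = c^(d_p) mod p: c ≡ 15 (mod 23), and 15^17 mod 23 = 10.
m₂ = c^(d_q) mod q: c ≡ 5 (mod 11), and 5^7 mod 11 = 3.
h = q_inv·(m₁ − m₂) mod p = 21·(10 − 3) mod 23 = 9.
m = m₂ + h·q = 3 + 9·11 = 102.

102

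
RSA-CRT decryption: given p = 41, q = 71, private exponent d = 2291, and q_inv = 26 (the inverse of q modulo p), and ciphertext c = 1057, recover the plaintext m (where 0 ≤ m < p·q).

d_p = d mod (p−1) = 2291 mod 40 = 11; d_q = d mod (q−1) = 51.
m₁ = c^(d_p) mod p: c ≡ 32 (mod 41), and 32^11 mod 41 = 9.
m₂ = c^(d_q) mod q: c ≡ 63 (mod 71), and 63^51 mod 71 = 44.
h = q_inv·(m₁ − m₂) mod p = 26·(9 − 44) mod 41 = 33.
m = m₂ + h·q = 44 + 33·71 = 2387.

2387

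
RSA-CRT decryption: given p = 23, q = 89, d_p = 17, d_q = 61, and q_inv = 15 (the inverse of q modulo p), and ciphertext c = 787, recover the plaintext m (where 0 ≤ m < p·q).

m₁ = c^(d_p) mod p: c ≡ 5 (mod 23), and 5^17 mod 23 = 15.
m₂ = c^(d_q) mod q: c ≡ 75 (mod 89), and 75^61 mod 89 = 48.
h = q_inv·(m₁ − m₂) mod p = 15·(15 − 48) mod 23 = 11.
m = m₂ + h·q = 48 + 11·89 = 1027.

1027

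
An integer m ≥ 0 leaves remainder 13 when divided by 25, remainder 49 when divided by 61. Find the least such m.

1513

From m ≡ 13 (mod 25) write m = 13 + 25t. Substituting into m ≡ 49 (mod 61) gives 25t ≡ 36 (mod 61), and since 25⁻¹ ≡ 22 (mod 61), t ≡ 60. Hence m ≡ 13 + 25·60 = 1513 (mod 1525).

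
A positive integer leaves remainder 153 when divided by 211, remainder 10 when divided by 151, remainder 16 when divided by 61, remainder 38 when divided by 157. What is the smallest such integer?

The moduli are pairwise coprime; N = 211·151·61·157 = 305132797.
N/211 = 1446127; 1446127 ≡ 144 (mod 211); 144·148 ≡ 1, so inverse 148.
N/151 = 2020747; 2020747 ≡ 65 (mod 151); 65·79 ≡ 1, so inverse 79.
N/61 = 5002177; 5002177 ≡ 55 (mod 61); 55·10 ≡ 1, so inverse 10.
N/157 = 1943521; 1943521 ≡ 18 (mod 157); 18·96 ≡ 1, so inverse 96.
a ≡ 153·1446127·148 + 10·2020747·79 + 16·5002177·10 + 38·1943521·96 = 42232802846.
42232802846 mod 305132797 = 124476860.

124476860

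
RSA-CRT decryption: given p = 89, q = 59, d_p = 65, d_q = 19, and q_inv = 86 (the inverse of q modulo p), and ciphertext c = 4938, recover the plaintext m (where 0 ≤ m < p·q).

794

m₁ = c^(d_p) mod p: c ≡ 43 (mod 89), and 43^65 mod 89 = 82.
m₂ = c^(d_q) mod q: c ≡ 41 (mod 59), and 41^19 mod 59 = 27.
h = q_inv·(m₁ − m₂) mod p = 86·(82 − 27) mod 89 = 13.
m = m₂ + h·q = 27 + 13·59 = 794.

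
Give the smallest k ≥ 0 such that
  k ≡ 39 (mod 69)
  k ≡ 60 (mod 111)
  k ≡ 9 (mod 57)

29364

gcd(69, 111) = 3 and 3 | (60 − 39), so the pair is consistent; merging gives k ≡ 1281 (mod 2553), where 2553 = lcm(69, 111).
gcd(2553, 57) = 3 and 3 | (9 − 1281), so the pair is consistent; merging gives k ≡ 29364 (mod 48507), where 48507 = lcm(2553, 57).
The solution is unique modulo lcm(69, 111, 57) = 48507.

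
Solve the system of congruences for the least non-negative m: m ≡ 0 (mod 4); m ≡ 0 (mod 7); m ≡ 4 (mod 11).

The moduli are pairwise coprime; N = 4·7·11 = 308.
N/4 = 77; 77 ≡ 1 (mod 4), inverse 1.
N/7 = 44; 44 ≡ 2 (mod 7); 2·4 ≡ 1, so inverse 4.
N/11 = 28; 28 ≡ 6 (mod 11); 6·2 ≡ 1, so inverse 2.
m ≡ 0·77·1 + 0·44·4 + 4·28·2 = 224.
224 mod 308 = 224.

224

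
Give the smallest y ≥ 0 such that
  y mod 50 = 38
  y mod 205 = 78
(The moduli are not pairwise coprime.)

488

Combine the congruences pairwise.
gcd(50, 205) = 5 and 5 | (78 − 38), so the pair is consistent; merging gives y ≡ 488 (mod 2050), where 2050 = lcm(50, 205).
The solution is unique modulo lcm(50, 205) = 2050.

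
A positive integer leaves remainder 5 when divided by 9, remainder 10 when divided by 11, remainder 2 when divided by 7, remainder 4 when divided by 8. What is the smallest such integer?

From m ≡ 5 (mod 9) write m = 5 + 9t. Substituting into m ≡ 10 (mod 11) gives 9t ≡ 5 (mod 11), and since 9⁻¹ ≡ 5 (mod 11), t ≡ 3. Hence m ≡ 5 + 9·3 = 32 (mod 99).
From m ≡ 32 (mod 99) write m = 32 + 99t. Substituting into m ≡ 2 (mod 7) gives 99t ≡ 5 (mod 7), and since 1⁻¹ ≡ 1 (mod 7), t ≡ 5. Hence m ≡ 32 + 99·5 = 527 (mod 693).
From m ≡ 527 (mod 693) write m = 527 + 693t. Substituting into m ≡ 4 (mod 8) gives 693t ≡ 5 (mod 8), and since 5⁻¹ ≡ 5 (mod 8), t ≡ 1. Hence m ≡ 527 + 693·1 = 1220 (mod 5544).

1220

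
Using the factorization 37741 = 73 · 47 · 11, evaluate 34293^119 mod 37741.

14192

Mod 73: 34293 ≡ 56; by Fermat, exponent reduces to 119 mod 72 = 47; 56^47 ≡ 30 (mod 73).
Mod 47: 34293 ≡ 30; by Fermat, exponent reduces to 119 mod 46 = 27; 30^27 ≡ 45 (mod 47).
Mod 11: 34293 ≡ 6; by Fermat, exponent reduces to 119 mod 10 = 9; 6^9 ≡ 2 (mod 11).
Combine by CRT: x ≡ 30 (mod 73), x ≡ 45 (mod 47), x ≡ 2 (mod 11) ⇒ x ≡ 14192 (mod 37741).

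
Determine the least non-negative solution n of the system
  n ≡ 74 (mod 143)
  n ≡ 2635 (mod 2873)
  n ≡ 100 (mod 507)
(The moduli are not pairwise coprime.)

gcd(143, 2873) = 13 and 13 | (2635 − 74), so the pair is consistent; merging gives n ≡ 5508 (mod 31603), where 31603 = lcm(143, 2873).
gcd(31603, 507) = 169 and 169 | (100 − 5508), so the pair is consistent; merging gives n ≡ 37111 (mod 94809), where 94809 = lcm(31603, 507).
The solution is unique modulo lcm(143, 2873, 507) = 94809.

37111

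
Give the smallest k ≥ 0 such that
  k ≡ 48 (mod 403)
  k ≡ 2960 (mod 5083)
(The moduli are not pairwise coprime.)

gcd(403, 5083) = 13 and 13 | (2960 − 48), so the pair is consistent; merging gives k ≡ 150367 (mod 157573), where 157573 = lcm(403, 5083).
The solution is unique modulo lcm(403, 5083) = 157573.

150367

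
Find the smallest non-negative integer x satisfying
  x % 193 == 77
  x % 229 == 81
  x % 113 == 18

1625523

The moduli are pairwise coprime; N = 193·229·113 = 4994261.
N/193 = 25877; 25877 ≡ 15 (mod 193); 15·103 ≡ 1, so inverse 103.
N/229 = 21809; 21809 ≡ 54 (mod 229); 54·123 ≡ 1, so inverse 123.
N/113 = 44197; 44197 ≡ 14 (mod 113); 14·105 ≡ 1, so inverse 105.
x ≡ 77·25877·103 + 81·21809·123 + 18·44197·105 = 506045884.
506045884 mod 4994261 = 1625523.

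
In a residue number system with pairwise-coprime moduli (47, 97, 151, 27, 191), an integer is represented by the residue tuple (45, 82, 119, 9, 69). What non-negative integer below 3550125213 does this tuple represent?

The moduli are pairwise coprime; N = 47·97·151·27·191 = 3550125213.
N/47 = 75534579; 75534579 ≡ 33 (mod 47); 33·10 ≡ 1, so inverse 10.
N/97 = 36599229; 36599229 ≡ 62 (mod 97); 62·36 ≡ 1, so inverse 36.
N/151 = 23510763; 23510763 ≡ 63 (mod 151); 63·12 ≡ 1, so inverse 12.
N/27 = 131486119; 131486119 ≡ 7 (mod 27); 7·4 ≡ 1, so inverse 4.
N/191 = 18587043; 18587043 ≡ 69 (mod 191); 69·36 ≡ 1, so inverse 36.
x ≡ 45·75534579·10 + 82·36599229·36 + 119·23510763·12 + 9·131486119·4 + 69·18587043·36 = 226508569218.
226508569218 mod 3550125213 = 2850680799.

2850680799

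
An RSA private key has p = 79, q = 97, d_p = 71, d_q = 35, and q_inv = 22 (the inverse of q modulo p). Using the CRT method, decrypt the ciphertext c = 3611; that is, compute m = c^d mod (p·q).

6186

m₁ = c^(d_p) mod p: c ≡ 56 (mod 79), and 56^71 mod 79 = 24.
m₂ = c^(d_q) mod q: c ≡ 22 (mod 97), and 22^35 mod 97 = 75.
h = q_inv·(m₁ − m₂) mod p = 22·(24 − 75) mod 79 = 63.
m = m₂ + h·q = 75 + 63·97 = 6186.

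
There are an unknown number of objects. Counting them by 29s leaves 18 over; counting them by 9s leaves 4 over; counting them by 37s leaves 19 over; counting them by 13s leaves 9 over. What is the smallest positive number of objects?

84379

The moduli are pairwise coprime; M = 29·9·37·13 = 125541.
M/29 = 4329; 4329 ≡ 8 (mod 29); 8·11 ≡ 1, so inverse 11.
M/9 = 13949; 13949 ≡ 8 (mod 9); 8·8 ≡ 1, so inverse 8.
M/37 = 3393; 3393 ≡ 26 (mod 37); 26·10 ≡ 1, so inverse 10.
M/13 = 9657; 9657 ≡ 11 (mod 13); 11·6 ≡ 1, so inverse 6.
N ≡ 18·4329·11 + 4·13949·8 + 19·3393·10 + 9·9657·6 = 2469658.
2469658 mod 125541 = 84379.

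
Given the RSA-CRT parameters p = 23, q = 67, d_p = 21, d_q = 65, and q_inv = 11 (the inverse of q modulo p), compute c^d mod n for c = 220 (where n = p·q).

1534

m₁ = c^(d_p) mod p: c ≡ 13 (mod 23), and 13^21 mod 23 = 16.
m₂ = c^(d_q) mod q: c ≡ 19 (mod 67), and 19^65 mod 67 = 60.
h = q_inv·(m₁ − m₂) mod p = 11·(16 − 60) mod 23 = 22.
m = m₂ + h·q = 60 + 22·67 = 1534.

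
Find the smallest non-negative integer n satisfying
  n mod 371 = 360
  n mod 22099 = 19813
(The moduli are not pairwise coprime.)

41912

Combine the congruences pairwise.
gcd(371, 22099) = 7 and 7 | (19813 − 360), so the pair is consistent; merging gives n ≡ 41912 (mod 1171247), where 1171247 = lcm(371, 22099).
The solution is unique modulo lcm(371, 22099) = 1171247.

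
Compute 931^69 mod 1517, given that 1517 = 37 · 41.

Mod 37: 931 ≡ 6; by Fermat, exponent reduces to 69 mod 36 = 33; 6^33 ≡ 6 (mod 37).
Mod 41: 931 ≡ 29; by Fermat, exponent reduces to 69 mod 40 = 29; 29^29 ≡ 11 (mod 41).
Combine by CRT: x ≡ 6 (mod 37), x ≡ 11 (mod 41) ⇒ x ≡ 339 (mod 1517).

339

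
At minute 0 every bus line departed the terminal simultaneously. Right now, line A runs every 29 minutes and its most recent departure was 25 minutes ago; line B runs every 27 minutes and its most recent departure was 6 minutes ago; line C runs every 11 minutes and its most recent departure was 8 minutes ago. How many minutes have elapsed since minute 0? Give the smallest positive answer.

4056

From t ≡ 25 (mod 29) write t = 25 + 29s. Substituting into t ≡ 6 (mod 27) gives 29s ≡ 8 (mod 27), and since 2⁻¹ ≡ 14 (mod 27), s ≡ 4. Hence t ≡ 25 + 29·4 = 141 (mod 783).
From t ≡ 141 (mod 783) write t = 141 + 783s. Substituting into t ≡ 8 (mod 11) gives 783s ≡ 10 (mod 11), and since 2⁻¹ ≡ 6 (mod 11), s ≡ 5. Hence t ≡ 141 + 783·5 = 4056 (mod 8613).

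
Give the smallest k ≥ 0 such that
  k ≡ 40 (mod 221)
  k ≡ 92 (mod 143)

gcd(221, 143) = 13 and 13 | (92 − 40), so the pair is consistent; merging gives k ≡ 1808 (mod 2431), where 2431 = lcm(221, 143).
The solution is unique modulo lcm(221, 143) = 2431.

1808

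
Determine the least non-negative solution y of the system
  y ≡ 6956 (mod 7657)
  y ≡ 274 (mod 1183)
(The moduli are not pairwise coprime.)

466376

gcd(7657, 1183) = 13 and 13 | (274 − 6956), so the pair is consistent; merging gives y ≡ 466376 (mod 696787), where 696787 = lcm(7657, 1183).
The solution is unique modulo lcm(7657, 1183) = 696787.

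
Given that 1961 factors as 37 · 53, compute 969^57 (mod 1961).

1157

Mod 37: 969 ≡ 7; by Fermat, exponent reduces to 57 mod 36 = 21; 7^21 ≡ 10 (mod 37).
Mod 53: 969 ≡ 15; by Fermat, exponent reduces to 57 mod 52 = 5; 15^5 ≡ 44 (mod 53).
Combine by CRT: x ≡ 10 (mod 37), x ≡ 44 (mod 53) ⇒ x ≡ 1157 (mod 1961).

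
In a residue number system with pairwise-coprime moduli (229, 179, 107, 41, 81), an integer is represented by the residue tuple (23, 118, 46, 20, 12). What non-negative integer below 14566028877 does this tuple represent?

3567361107

The moduli are pairwise coprime; N = 229·179·107·41·81 = 14566028877.
N/229 = 63607113; 63607113 ≡ 73 (mod 229); 73·160 ≡ 1, so inverse 160.
N/179 = 81374463; 81374463 ≡ 168 (mod 179); 168·65 ≡ 1, so inverse 65.
N/107 = 136131111; 136131111 ≡ 40 (mod 107); 40·99 ≡ 1, so inverse 99.
N/41 = 355268997; 355268997 ≡ 20 (mod 41); 20·39 ≡ 1, so inverse 39.
N/81 = 179827517; 179827517 ≡ 65 (mod 81); 65·5 ≡ 1, so inverse 5.
x ≡ 23·63607113·160 + 118·81374463·65 + 46·136131111·99 + 20·355268997·39 + 12·179827517·5 = 1766056855224.
1766056855224 mod 14566028877 = 3567361107.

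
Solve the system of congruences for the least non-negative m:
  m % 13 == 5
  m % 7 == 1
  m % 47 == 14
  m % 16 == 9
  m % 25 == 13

From m ≡ 5 (mod 13) write m = 5 + 13t. Substituting into m ≡ 1 (mod 7) gives 13t ≡ 3 (mod 7), and since 6⁻¹ ≡ 6 (mod 7), t ≡ 4. Hence m ≡ 5 + 13·4 = 57 (mod 91).
From m ≡ 57 (mod 91) write m = 57 + 91t. Substituting into m ≡ 14 (mod 47) gives 91t ≡ 4 (mod 47), and since 44⁻¹ ≡ 31 (mod 47), t ≡ 30. Hence m ≡ 57 + 91·30 = 2787 (mod 4277).
From m ≡ 2787 (mod 4277) write m = 2787 + 4277t. Substituting into m ≡ 9 (mod 16) gives 4277t ≡ 6 (mod 16), and since 5⁻¹ ≡ 13 (mod 16), t ≡ 14. Hence m ≡ 2787 + 4277·14 = 62665 (mod 68432).
From m ≡ 62665 (mod 68432) write m = 62665 + 68432t. Substituting into m ≡ 13 (mod 25) gives 68432t ≡ 23 (mod 25), and since 7⁻¹ ≡ 18 (mod 25), t ≡ 14. Hence m ≡ 62665 + 68432·14 = 1020713 (mod 1710800).

1020713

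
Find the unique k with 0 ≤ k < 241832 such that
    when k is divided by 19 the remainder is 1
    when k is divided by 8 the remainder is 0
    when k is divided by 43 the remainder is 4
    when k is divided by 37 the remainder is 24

64848

From k ≡ 1 (mod 19) write k = 1 + 19t. Substituting into k ≡ 0 (mod 8) gives 19t ≡ 7 (mod 8), and since 3⁻¹ ≡ 3 (mod 8), t ≡ 5. Hence k ≡ 1 + 19·5 = 96 (mod 152).
From k ≡ 96 (mod 152) write k = 96 + 152t. Substituting into k ≡ 4 (mod 43) gives 152t ≡ 37 (mod 43), and since 23⁻¹ ≡ 15 (mod 43), t ≡ 39. Hence k ≡ 96 + 152·39 = 6024 (mod 6536).
From k ≡ 6024 (mod 6536) write k = 6024 + 6536t. Substituting into k ≡ 24 (mod 37) gives 6536t ≡ 31 (mod 37), and since 24⁻¹ ≡ 17 (mod 37), t ≡ 9. Hence k ≡ 6024 + 6536·9 = 64848 (mod 241832).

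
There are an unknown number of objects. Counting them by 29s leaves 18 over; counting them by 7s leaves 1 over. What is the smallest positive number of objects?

134

From N ≡ 18 (mod 29) write N = 18 + 29t. Substituting into N ≡ 1 (mod 7) gives 29t ≡ 4 (mod 7), and since 1⁻¹ ≡ 1 (mod 7), t ≡ 4. Hence N ≡ 18 + 29·4 = 134 (mod 203).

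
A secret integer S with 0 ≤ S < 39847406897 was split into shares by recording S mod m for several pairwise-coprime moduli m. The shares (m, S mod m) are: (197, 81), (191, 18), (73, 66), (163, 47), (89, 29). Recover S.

35871679649

The moduli are pairwise coprime; N = 197·191·73·163·89 = 39847406897.
N/197 = 202271101; 202271101 ≡ 169 (mod 197); 169·7 ≡ 1, so inverse 7.
N/191 = 208625167; 208625167 ≡ 69 (mod 191); 69·36 ≡ 1, so inverse 36.
N/73 = 545854889; 545854889 ≡ 17 (mod 73); 17·43 ≡ 1, so inverse 43.
N/163 = 244462619; 244462619 ≡ 109 (mod 163); 109·3 ≡ 1, so inverse 3.
N/89 = 447723673; 447723673 ≡ 6 (mod 89); 6·15 ≡ 1, so inverse 15.
S ≡ 81·202271101·7 + 18·208625167·36 + 66·545854889·43 + 47·244462619·3 + 29·447723673·15 = 2028242024499.
2028242024499 mod 39847406897 = 35871679649.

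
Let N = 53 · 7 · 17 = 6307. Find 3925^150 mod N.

3396

Mod 53: 3925 ≡ 3; by Fermat, exponent reduces to 150 mod 52 = 46; 3^46 ≡ 4 (mod 53).
Mod 7: 3925 ≡ 5; since 6 | 150, by Fermat 5^150 ≡ 1 (mod 7).
Mod 17: 3925 ≡ 15; by Fermat, exponent reduces to 150 mod 16 = 6; 15^6 ≡ 13 (mod 17).
Combine by CRT: x ≡ 4 (mod 53), x ≡ 1 (mod 7), x ≡ 13 (mod 17) ⇒ x ≡ 3396 (mod 6307).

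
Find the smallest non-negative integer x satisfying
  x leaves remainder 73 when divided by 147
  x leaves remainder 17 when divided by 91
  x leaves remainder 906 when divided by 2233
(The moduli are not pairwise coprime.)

Combine the congruences pairwise.
gcd(147, 91) = 7 and 7 | (17 − 73), so the pair is consistent; merging gives x ≡ 1837 (mod 1911), where 1911 = lcm(147, 91).
gcd(1911, 2233) = 7 and 7 | (906 − 1837), so the pair is consistent; merging gives x ≡ 391681 (mod 609609), where 609609 = lcm(1911, 2233).
The solution is unique modulo lcm(147, 91, 2233) = 609609.

391681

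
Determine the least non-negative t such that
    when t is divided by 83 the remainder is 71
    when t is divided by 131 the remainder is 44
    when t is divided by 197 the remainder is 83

Combine the congruences pairwise.
From t ≡ 71 (mod 83) write t = 71 + 83s. Substituting into t ≡ 44 (mod 131) gives 83s ≡ 104 (mod 131), and since 83⁻¹ ≡ 30 (mod 131), s ≡ 107. Hence t ≡ 71 + 83·107 = 8952 (mod 10873).
From t ≡ 8952 (mod 10873) write t = 8952 + 10873s. Substituting into t ≡ 83 (mod 197) gives 10873s ≡ 193 (mod 197), and since 38⁻¹ ≡ 140 (mod 197), s ≡ 31. Hence t ≡ 8952 + 10873·31 = 346015 (mod 2141981).

346015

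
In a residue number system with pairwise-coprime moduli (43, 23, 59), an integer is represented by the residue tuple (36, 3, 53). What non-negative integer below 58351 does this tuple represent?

The moduli are pairwise coprime; N = 43·23·59 = 58351.
N/43 = 1357; 1357 ≡ 24 (mod 43); 24·9 ≡ 1, so inverse 9.
N/23 = 2537; 2537 ≡ 7 (mod 23); 7·10 ≡ 1, so inverse 10.
N/59 = 989; 989 ≡ 45 (mod 59); 45·21 ≡ 1, so inverse 21.
x ≡ 36·1357·9 + 3·2537·10 + 53·989·21 = 1616535.
1616535 mod 58351 = 41058.

41058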